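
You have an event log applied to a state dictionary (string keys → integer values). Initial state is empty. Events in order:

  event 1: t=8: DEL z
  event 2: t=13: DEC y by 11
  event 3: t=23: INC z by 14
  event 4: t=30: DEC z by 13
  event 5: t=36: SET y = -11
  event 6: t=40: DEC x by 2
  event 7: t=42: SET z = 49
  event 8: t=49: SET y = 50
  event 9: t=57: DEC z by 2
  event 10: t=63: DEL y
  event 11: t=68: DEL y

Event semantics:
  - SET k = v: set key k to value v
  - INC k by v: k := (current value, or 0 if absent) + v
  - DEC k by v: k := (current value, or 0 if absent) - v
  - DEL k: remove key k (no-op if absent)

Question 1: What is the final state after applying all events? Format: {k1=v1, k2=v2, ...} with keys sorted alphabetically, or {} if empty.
  after event 1 (t=8: DEL z): {}
  after event 2 (t=13: DEC y by 11): {y=-11}
  after event 3 (t=23: INC z by 14): {y=-11, z=14}
  after event 4 (t=30: DEC z by 13): {y=-11, z=1}
  after event 5 (t=36: SET y = -11): {y=-11, z=1}
  after event 6 (t=40: DEC x by 2): {x=-2, y=-11, z=1}
  after event 7 (t=42: SET z = 49): {x=-2, y=-11, z=49}
  after event 8 (t=49: SET y = 50): {x=-2, y=50, z=49}
  after event 9 (t=57: DEC z by 2): {x=-2, y=50, z=47}
  after event 10 (t=63: DEL y): {x=-2, z=47}
  after event 11 (t=68: DEL y): {x=-2, z=47}

Answer: {x=-2, z=47}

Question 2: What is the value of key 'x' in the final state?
Answer: -2

Derivation:
Track key 'x' through all 11 events:
  event 1 (t=8: DEL z): x unchanged
  event 2 (t=13: DEC y by 11): x unchanged
  event 3 (t=23: INC z by 14): x unchanged
  event 4 (t=30: DEC z by 13): x unchanged
  event 5 (t=36: SET y = -11): x unchanged
  event 6 (t=40: DEC x by 2): x (absent) -> -2
  event 7 (t=42: SET z = 49): x unchanged
  event 8 (t=49: SET y = 50): x unchanged
  event 9 (t=57: DEC z by 2): x unchanged
  event 10 (t=63: DEL y): x unchanged
  event 11 (t=68: DEL y): x unchanged
Final: x = -2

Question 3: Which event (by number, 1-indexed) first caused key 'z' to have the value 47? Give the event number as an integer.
Answer: 9

Derivation:
Looking for first event where z becomes 47:
  event 3: z = 14
  event 4: z = 1
  event 5: z = 1
  event 6: z = 1
  event 7: z = 49
  event 8: z = 49
  event 9: z 49 -> 47  <-- first match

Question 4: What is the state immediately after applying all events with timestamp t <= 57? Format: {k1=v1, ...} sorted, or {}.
Answer: {x=-2, y=50, z=47}

Derivation:
Apply events with t <= 57 (9 events):
  after event 1 (t=8: DEL z): {}
  after event 2 (t=13: DEC y by 11): {y=-11}
  after event 3 (t=23: INC z by 14): {y=-11, z=14}
  after event 4 (t=30: DEC z by 13): {y=-11, z=1}
  after event 5 (t=36: SET y = -11): {y=-11, z=1}
  after event 6 (t=40: DEC x by 2): {x=-2, y=-11, z=1}
  after event 7 (t=42: SET z = 49): {x=-2, y=-11, z=49}
  after event 8 (t=49: SET y = 50): {x=-2, y=50, z=49}
  after event 9 (t=57: DEC z by 2): {x=-2, y=50, z=47}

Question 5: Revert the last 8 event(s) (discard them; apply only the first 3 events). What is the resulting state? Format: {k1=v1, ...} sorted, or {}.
Answer: {y=-11, z=14}

Derivation:
Keep first 3 events (discard last 8):
  after event 1 (t=8: DEL z): {}
  after event 2 (t=13: DEC y by 11): {y=-11}
  after event 3 (t=23: INC z by 14): {y=-11, z=14}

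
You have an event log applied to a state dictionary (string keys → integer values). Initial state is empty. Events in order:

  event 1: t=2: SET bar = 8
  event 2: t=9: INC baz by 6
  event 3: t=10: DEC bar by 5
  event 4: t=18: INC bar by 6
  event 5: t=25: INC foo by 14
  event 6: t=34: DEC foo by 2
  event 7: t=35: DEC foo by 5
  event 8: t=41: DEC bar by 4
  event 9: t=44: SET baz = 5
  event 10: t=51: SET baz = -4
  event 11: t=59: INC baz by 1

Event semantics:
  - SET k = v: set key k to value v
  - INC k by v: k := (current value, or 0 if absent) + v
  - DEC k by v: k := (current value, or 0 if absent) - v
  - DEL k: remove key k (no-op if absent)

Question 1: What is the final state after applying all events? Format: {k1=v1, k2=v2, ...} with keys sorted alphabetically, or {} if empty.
  after event 1 (t=2: SET bar = 8): {bar=8}
  after event 2 (t=9: INC baz by 6): {bar=8, baz=6}
  after event 3 (t=10: DEC bar by 5): {bar=3, baz=6}
  after event 4 (t=18: INC bar by 6): {bar=9, baz=6}
  after event 5 (t=25: INC foo by 14): {bar=9, baz=6, foo=14}
  after event 6 (t=34: DEC foo by 2): {bar=9, baz=6, foo=12}
  after event 7 (t=35: DEC foo by 5): {bar=9, baz=6, foo=7}
  after event 8 (t=41: DEC bar by 4): {bar=5, baz=6, foo=7}
  after event 9 (t=44: SET baz = 5): {bar=5, baz=5, foo=7}
  after event 10 (t=51: SET baz = -4): {bar=5, baz=-4, foo=7}
  after event 11 (t=59: INC baz by 1): {bar=5, baz=-3, foo=7}

Answer: {bar=5, baz=-3, foo=7}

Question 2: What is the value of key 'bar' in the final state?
Track key 'bar' through all 11 events:
  event 1 (t=2: SET bar = 8): bar (absent) -> 8
  event 2 (t=9: INC baz by 6): bar unchanged
  event 3 (t=10: DEC bar by 5): bar 8 -> 3
  event 4 (t=18: INC bar by 6): bar 3 -> 9
  event 5 (t=25: INC foo by 14): bar unchanged
  event 6 (t=34: DEC foo by 2): bar unchanged
  event 7 (t=35: DEC foo by 5): bar unchanged
  event 8 (t=41: DEC bar by 4): bar 9 -> 5
  event 9 (t=44: SET baz = 5): bar unchanged
  event 10 (t=51: SET baz = -4): bar unchanged
  event 11 (t=59: INC baz by 1): bar unchanged
Final: bar = 5

Answer: 5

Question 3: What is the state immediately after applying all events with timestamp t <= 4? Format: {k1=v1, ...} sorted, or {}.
Apply events with t <= 4 (1 events):
  after event 1 (t=2: SET bar = 8): {bar=8}

Answer: {bar=8}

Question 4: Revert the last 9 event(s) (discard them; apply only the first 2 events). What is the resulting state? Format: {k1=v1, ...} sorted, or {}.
Answer: {bar=8, baz=6}

Derivation:
Keep first 2 events (discard last 9):
  after event 1 (t=2: SET bar = 8): {bar=8}
  after event 2 (t=9: INC baz by 6): {bar=8, baz=6}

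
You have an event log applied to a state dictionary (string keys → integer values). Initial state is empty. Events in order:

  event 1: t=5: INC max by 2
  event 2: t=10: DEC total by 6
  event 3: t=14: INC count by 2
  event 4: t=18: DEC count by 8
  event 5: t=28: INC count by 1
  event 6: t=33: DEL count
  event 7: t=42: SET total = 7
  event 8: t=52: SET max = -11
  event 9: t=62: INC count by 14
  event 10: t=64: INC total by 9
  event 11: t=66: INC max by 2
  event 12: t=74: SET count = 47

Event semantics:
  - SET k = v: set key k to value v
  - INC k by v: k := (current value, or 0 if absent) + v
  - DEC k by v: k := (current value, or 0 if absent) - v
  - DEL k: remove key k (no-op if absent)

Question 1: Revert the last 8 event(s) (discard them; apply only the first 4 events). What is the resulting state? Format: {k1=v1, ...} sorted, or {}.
Keep first 4 events (discard last 8):
  after event 1 (t=5: INC max by 2): {max=2}
  after event 2 (t=10: DEC total by 6): {max=2, total=-6}
  after event 3 (t=14: INC count by 2): {count=2, max=2, total=-6}
  after event 4 (t=18: DEC count by 8): {count=-6, max=2, total=-6}

Answer: {count=-6, max=2, total=-6}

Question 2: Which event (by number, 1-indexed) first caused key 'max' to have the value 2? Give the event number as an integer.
Looking for first event where max becomes 2:
  event 1: max (absent) -> 2  <-- first match

Answer: 1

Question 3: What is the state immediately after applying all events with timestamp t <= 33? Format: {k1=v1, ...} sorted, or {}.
Answer: {max=2, total=-6}

Derivation:
Apply events with t <= 33 (6 events):
  after event 1 (t=5: INC max by 2): {max=2}
  after event 2 (t=10: DEC total by 6): {max=2, total=-6}
  after event 3 (t=14: INC count by 2): {count=2, max=2, total=-6}
  after event 4 (t=18: DEC count by 8): {count=-6, max=2, total=-6}
  after event 5 (t=28: INC count by 1): {count=-5, max=2, total=-6}
  after event 6 (t=33: DEL count): {max=2, total=-6}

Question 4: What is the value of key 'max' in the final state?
Track key 'max' through all 12 events:
  event 1 (t=5: INC max by 2): max (absent) -> 2
  event 2 (t=10: DEC total by 6): max unchanged
  event 3 (t=14: INC count by 2): max unchanged
  event 4 (t=18: DEC count by 8): max unchanged
  event 5 (t=28: INC count by 1): max unchanged
  event 6 (t=33: DEL count): max unchanged
  event 7 (t=42: SET total = 7): max unchanged
  event 8 (t=52: SET max = -11): max 2 -> -11
  event 9 (t=62: INC count by 14): max unchanged
  event 10 (t=64: INC total by 9): max unchanged
  event 11 (t=66: INC max by 2): max -11 -> -9
  event 12 (t=74: SET count = 47): max unchanged
Final: max = -9

Answer: -9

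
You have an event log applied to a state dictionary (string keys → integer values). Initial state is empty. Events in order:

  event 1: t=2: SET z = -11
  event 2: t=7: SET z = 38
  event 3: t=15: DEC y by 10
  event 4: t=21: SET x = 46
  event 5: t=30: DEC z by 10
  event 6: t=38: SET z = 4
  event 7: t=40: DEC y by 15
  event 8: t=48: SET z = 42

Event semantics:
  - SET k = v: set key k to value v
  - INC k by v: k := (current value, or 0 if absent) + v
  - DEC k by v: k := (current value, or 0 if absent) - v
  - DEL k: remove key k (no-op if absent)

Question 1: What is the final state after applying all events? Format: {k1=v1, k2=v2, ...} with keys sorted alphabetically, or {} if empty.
  after event 1 (t=2: SET z = -11): {z=-11}
  after event 2 (t=7: SET z = 38): {z=38}
  after event 3 (t=15: DEC y by 10): {y=-10, z=38}
  after event 4 (t=21: SET x = 46): {x=46, y=-10, z=38}
  after event 5 (t=30: DEC z by 10): {x=46, y=-10, z=28}
  after event 6 (t=38: SET z = 4): {x=46, y=-10, z=4}
  after event 7 (t=40: DEC y by 15): {x=46, y=-25, z=4}
  after event 8 (t=48: SET z = 42): {x=46, y=-25, z=42}

Answer: {x=46, y=-25, z=42}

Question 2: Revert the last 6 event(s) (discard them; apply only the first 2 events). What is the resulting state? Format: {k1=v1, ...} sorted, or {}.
Keep first 2 events (discard last 6):
  after event 1 (t=2: SET z = -11): {z=-11}
  after event 2 (t=7: SET z = 38): {z=38}

Answer: {z=38}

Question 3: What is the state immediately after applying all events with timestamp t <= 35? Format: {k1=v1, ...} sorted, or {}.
Answer: {x=46, y=-10, z=28}

Derivation:
Apply events with t <= 35 (5 events):
  after event 1 (t=2: SET z = -11): {z=-11}
  after event 2 (t=7: SET z = 38): {z=38}
  after event 3 (t=15: DEC y by 10): {y=-10, z=38}
  after event 4 (t=21: SET x = 46): {x=46, y=-10, z=38}
  after event 5 (t=30: DEC z by 10): {x=46, y=-10, z=28}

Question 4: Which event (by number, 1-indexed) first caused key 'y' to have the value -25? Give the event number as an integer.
Looking for first event where y becomes -25:
  event 3: y = -10
  event 4: y = -10
  event 5: y = -10
  event 6: y = -10
  event 7: y -10 -> -25  <-- first match

Answer: 7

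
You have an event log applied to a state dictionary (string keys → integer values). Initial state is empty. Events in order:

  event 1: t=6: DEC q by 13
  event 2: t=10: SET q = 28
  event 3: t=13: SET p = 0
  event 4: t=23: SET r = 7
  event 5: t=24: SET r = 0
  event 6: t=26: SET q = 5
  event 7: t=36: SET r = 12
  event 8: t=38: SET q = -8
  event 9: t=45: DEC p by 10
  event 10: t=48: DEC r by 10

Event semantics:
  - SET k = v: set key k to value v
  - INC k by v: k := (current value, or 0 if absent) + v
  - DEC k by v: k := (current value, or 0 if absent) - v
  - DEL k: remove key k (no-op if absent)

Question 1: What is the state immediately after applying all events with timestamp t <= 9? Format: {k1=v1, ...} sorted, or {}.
Apply events with t <= 9 (1 events):
  after event 1 (t=6: DEC q by 13): {q=-13}

Answer: {q=-13}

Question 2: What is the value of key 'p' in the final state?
Answer: -10

Derivation:
Track key 'p' through all 10 events:
  event 1 (t=6: DEC q by 13): p unchanged
  event 2 (t=10: SET q = 28): p unchanged
  event 3 (t=13: SET p = 0): p (absent) -> 0
  event 4 (t=23: SET r = 7): p unchanged
  event 5 (t=24: SET r = 0): p unchanged
  event 6 (t=26: SET q = 5): p unchanged
  event 7 (t=36: SET r = 12): p unchanged
  event 8 (t=38: SET q = -8): p unchanged
  event 9 (t=45: DEC p by 10): p 0 -> -10
  event 10 (t=48: DEC r by 10): p unchanged
Final: p = -10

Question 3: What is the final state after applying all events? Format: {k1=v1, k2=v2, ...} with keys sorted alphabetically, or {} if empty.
  after event 1 (t=6: DEC q by 13): {q=-13}
  after event 2 (t=10: SET q = 28): {q=28}
  after event 3 (t=13: SET p = 0): {p=0, q=28}
  after event 4 (t=23: SET r = 7): {p=0, q=28, r=7}
  after event 5 (t=24: SET r = 0): {p=0, q=28, r=0}
  after event 6 (t=26: SET q = 5): {p=0, q=5, r=0}
  after event 7 (t=36: SET r = 12): {p=0, q=5, r=12}
  after event 8 (t=38: SET q = -8): {p=0, q=-8, r=12}
  after event 9 (t=45: DEC p by 10): {p=-10, q=-8, r=12}
  after event 10 (t=48: DEC r by 10): {p=-10, q=-8, r=2}

Answer: {p=-10, q=-8, r=2}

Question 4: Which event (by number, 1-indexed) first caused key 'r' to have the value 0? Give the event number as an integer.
Answer: 5

Derivation:
Looking for first event where r becomes 0:
  event 4: r = 7
  event 5: r 7 -> 0  <-- first match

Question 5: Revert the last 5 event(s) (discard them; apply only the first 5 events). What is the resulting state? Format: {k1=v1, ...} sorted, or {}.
Answer: {p=0, q=28, r=0}

Derivation:
Keep first 5 events (discard last 5):
  after event 1 (t=6: DEC q by 13): {q=-13}
  after event 2 (t=10: SET q = 28): {q=28}
  after event 3 (t=13: SET p = 0): {p=0, q=28}
  after event 4 (t=23: SET r = 7): {p=0, q=28, r=7}
  after event 5 (t=24: SET r = 0): {p=0, q=28, r=0}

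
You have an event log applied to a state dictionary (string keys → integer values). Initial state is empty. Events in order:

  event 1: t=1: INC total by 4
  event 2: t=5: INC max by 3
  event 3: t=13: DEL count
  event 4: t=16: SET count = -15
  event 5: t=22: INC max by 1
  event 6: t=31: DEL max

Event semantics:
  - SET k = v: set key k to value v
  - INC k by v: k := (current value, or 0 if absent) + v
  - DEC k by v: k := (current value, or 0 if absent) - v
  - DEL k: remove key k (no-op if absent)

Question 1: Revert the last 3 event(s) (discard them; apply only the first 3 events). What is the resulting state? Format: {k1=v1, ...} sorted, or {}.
Answer: {max=3, total=4}

Derivation:
Keep first 3 events (discard last 3):
  after event 1 (t=1: INC total by 4): {total=4}
  after event 2 (t=5: INC max by 3): {max=3, total=4}
  after event 3 (t=13: DEL count): {max=3, total=4}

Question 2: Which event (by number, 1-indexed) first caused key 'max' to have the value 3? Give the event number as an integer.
Answer: 2

Derivation:
Looking for first event where max becomes 3:
  event 2: max (absent) -> 3  <-- first match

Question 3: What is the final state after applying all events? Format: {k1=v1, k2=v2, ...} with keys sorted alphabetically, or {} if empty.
Answer: {count=-15, total=4}

Derivation:
  after event 1 (t=1: INC total by 4): {total=4}
  after event 2 (t=5: INC max by 3): {max=3, total=4}
  after event 3 (t=13: DEL count): {max=3, total=4}
  after event 4 (t=16: SET count = -15): {count=-15, max=3, total=4}
  after event 5 (t=22: INC max by 1): {count=-15, max=4, total=4}
  after event 6 (t=31: DEL max): {count=-15, total=4}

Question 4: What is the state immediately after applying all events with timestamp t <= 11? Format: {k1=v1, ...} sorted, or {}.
Apply events with t <= 11 (2 events):
  after event 1 (t=1: INC total by 4): {total=4}
  after event 2 (t=5: INC max by 3): {max=3, total=4}

Answer: {max=3, total=4}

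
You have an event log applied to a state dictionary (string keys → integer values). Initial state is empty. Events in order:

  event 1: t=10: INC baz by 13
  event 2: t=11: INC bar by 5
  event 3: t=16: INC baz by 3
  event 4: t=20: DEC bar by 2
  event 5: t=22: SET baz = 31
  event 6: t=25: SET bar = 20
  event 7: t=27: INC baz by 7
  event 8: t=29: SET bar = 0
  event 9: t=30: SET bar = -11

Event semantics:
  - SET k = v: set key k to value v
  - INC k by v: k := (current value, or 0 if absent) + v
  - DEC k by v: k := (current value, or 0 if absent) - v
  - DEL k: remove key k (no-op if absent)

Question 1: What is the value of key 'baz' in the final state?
Answer: 38

Derivation:
Track key 'baz' through all 9 events:
  event 1 (t=10: INC baz by 13): baz (absent) -> 13
  event 2 (t=11: INC bar by 5): baz unchanged
  event 3 (t=16: INC baz by 3): baz 13 -> 16
  event 4 (t=20: DEC bar by 2): baz unchanged
  event 5 (t=22: SET baz = 31): baz 16 -> 31
  event 6 (t=25: SET bar = 20): baz unchanged
  event 7 (t=27: INC baz by 7): baz 31 -> 38
  event 8 (t=29: SET bar = 0): baz unchanged
  event 9 (t=30: SET bar = -11): baz unchanged
Final: baz = 38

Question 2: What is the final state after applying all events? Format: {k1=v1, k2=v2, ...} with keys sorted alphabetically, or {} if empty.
  after event 1 (t=10: INC baz by 13): {baz=13}
  after event 2 (t=11: INC bar by 5): {bar=5, baz=13}
  after event 3 (t=16: INC baz by 3): {bar=5, baz=16}
  after event 4 (t=20: DEC bar by 2): {bar=3, baz=16}
  after event 5 (t=22: SET baz = 31): {bar=3, baz=31}
  after event 6 (t=25: SET bar = 20): {bar=20, baz=31}
  after event 7 (t=27: INC baz by 7): {bar=20, baz=38}
  after event 8 (t=29: SET bar = 0): {bar=0, baz=38}
  after event 9 (t=30: SET bar = -11): {bar=-11, baz=38}

Answer: {bar=-11, baz=38}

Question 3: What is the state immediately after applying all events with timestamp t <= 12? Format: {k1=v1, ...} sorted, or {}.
Apply events with t <= 12 (2 events):
  after event 1 (t=10: INC baz by 13): {baz=13}
  after event 2 (t=11: INC bar by 5): {bar=5, baz=13}

Answer: {bar=5, baz=13}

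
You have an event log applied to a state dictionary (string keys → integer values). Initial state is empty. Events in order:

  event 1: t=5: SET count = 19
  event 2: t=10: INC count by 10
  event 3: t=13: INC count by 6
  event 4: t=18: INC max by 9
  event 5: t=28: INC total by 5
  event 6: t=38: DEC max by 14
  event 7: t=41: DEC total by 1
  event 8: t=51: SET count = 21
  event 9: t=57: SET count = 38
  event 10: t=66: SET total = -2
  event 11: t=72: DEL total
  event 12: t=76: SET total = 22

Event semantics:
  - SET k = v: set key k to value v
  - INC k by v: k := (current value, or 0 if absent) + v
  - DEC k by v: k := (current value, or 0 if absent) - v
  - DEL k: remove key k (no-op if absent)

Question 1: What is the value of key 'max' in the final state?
Track key 'max' through all 12 events:
  event 1 (t=5: SET count = 19): max unchanged
  event 2 (t=10: INC count by 10): max unchanged
  event 3 (t=13: INC count by 6): max unchanged
  event 4 (t=18: INC max by 9): max (absent) -> 9
  event 5 (t=28: INC total by 5): max unchanged
  event 6 (t=38: DEC max by 14): max 9 -> -5
  event 7 (t=41: DEC total by 1): max unchanged
  event 8 (t=51: SET count = 21): max unchanged
  event 9 (t=57: SET count = 38): max unchanged
  event 10 (t=66: SET total = -2): max unchanged
  event 11 (t=72: DEL total): max unchanged
  event 12 (t=76: SET total = 22): max unchanged
Final: max = -5

Answer: -5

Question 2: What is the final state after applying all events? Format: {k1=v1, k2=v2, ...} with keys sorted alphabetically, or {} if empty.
Answer: {count=38, max=-5, total=22}

Derivation:
  after event 1 (t=5: SET count = 19): {count=19}
  after event 2 (t=10: INC count by 10): {count=29}
  after event 3 (t=13: INC count by 6): {count=35}
  after event 4 (t=18: INC max by 9): {count=35, max=9}
  after event 5 (t=28: INC total by 5): {count=35, max=9, total=5}
  after event 6 (t=38: DEC max by 14): {count=35, max=-5, total=5}
  after event 7 (t=41: DEC total by 1): {count=35, max=-5, total=4}
  after event 8 (t=51: SET count = 21): {count=21, max=-5, total=4}
  after event 9 (t=57: SET count = 38): {count=38, max=-5, total=4}
  after event 10 (t=66: SET total = -2): {count=38, max=-5, total=-2}
  after event 11 (t=72: DEL total): {count=38, max=-5}
  after event 12 (t=76: SET total = 22): {count=38, max=-5, total=22}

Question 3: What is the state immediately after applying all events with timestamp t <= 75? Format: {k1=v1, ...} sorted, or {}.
Answer: {count=38, max=-5}

Derivation:
Apply events with t <= 75 (11 events):
  after event 1 (t=5: SET count = 19): {count=19}
  after event 2 (t=10: INC count by 10): {count=29}
  after event 3 (t=13: INC count by 6): {count=35}
  after event 4 (t=18: INC max by 9): {count=35, max=9}
  after event 5 (t=28: INC total by 5): {count=35, max=9, total=5}
  after event 6 (t=38: DEC max by 14): {count=35, max=-5, total=5}
  after event 7 (t=41: DEC total by 1): {count=35, max=-5, total=4}
  after event 8 (t=51: SET count = 21): {count=21, max=-5, total=4}
  after event 9 (t=57: SET count = 38): {count=38, max=-5, total=4}
  after event 10 (t=66: SET total = -2): {count=38, max=-5, total=-2}
  after event 11 (t=72: DEL total): {count=38, max=-5}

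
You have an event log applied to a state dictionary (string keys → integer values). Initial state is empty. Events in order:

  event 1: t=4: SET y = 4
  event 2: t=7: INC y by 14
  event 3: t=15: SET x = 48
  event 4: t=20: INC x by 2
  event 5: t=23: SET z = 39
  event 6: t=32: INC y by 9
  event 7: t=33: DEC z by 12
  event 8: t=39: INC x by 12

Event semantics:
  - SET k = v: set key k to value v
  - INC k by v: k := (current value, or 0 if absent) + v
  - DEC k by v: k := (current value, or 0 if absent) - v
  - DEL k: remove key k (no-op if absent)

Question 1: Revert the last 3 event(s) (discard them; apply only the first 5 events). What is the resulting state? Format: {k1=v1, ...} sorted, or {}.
Answer: {x=50, y=18, z=39}

Derivation:
Keep first 5 events (discard last 3):
  after event 1 (t=4: SET y = 4): {y=4}
  after event 2 (t=7: INC y by 14): {y=18}
  after event 3 (t=15: SET x = 48): {x=48, y=18}
  after event 4 (t=20: INC x by 2): {x=50, y=18}
  after event 5 (t=23: SET z = 39): {x=50, y=18, z=39}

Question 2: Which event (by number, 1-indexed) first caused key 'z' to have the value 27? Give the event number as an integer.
Looking for first event where z becomes 27:
  event 5: z = 39
  event 6: z = 39
  event 7: z 39 -> 27  <-- first match

Answer: 7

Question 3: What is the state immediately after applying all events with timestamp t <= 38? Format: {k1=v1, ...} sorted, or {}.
Apply events with t <= 38 (7 events):
  after event 1 (t=4: SET y = 4): {y=4}
  after event 2 (t=7: INC y by 14): {y=18}
  after event 3 (t=15: SET x = 48): {x=48, y=18}
  after event 4 (t=20: INC x by 2): {x=50, y=18}
  after event 5 (t=23: SET z = 39): {x=50, y=18, z=39}
  after event 6 (t=32: INC y by 9): {x=50, y=27, z=39}
  after event 7 (t=33: DEC z by 12): {x=50, y=27, z=27}

Answer: {x=50, y=27, z=27}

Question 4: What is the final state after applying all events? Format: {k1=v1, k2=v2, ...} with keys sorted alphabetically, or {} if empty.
Answer: {x=62, y=27, z=27}

Derivation:
  after event 1 (t=4: SET y = 4): {y=4}
  after event 2 (t=7: INC y by 14): {y=18}
  after event 3 (t=15: SET x = 48): {x=48, y=18}
  after event 4 (t=20: INC x by 2): {x=50, y=18}
  after event 5 (t=23: SET z = 39): {x=50, y=18, z=39}
  after event 6 (t=32: INC y by 9): {x=50, y=27, z=39}
  after event 7 (t=33: DEC z by 12): {x=50, y=27, z=27}
  after event 8 (t=39: INC x by 12): {x=62, y=27, z=27}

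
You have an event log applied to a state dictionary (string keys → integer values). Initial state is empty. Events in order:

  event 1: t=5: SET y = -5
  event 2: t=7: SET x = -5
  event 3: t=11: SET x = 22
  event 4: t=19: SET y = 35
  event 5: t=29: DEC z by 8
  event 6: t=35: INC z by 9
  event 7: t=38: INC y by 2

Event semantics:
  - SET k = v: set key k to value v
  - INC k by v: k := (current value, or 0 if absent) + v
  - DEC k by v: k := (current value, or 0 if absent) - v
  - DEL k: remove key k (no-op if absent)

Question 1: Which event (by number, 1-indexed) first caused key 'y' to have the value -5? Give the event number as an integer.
Answer: 1

Derivation:
Looking for first event where y becomes -5:
  event 1: y (absent) -> -5  <-- first match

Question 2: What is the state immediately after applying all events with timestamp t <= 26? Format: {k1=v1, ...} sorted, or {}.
Answer: {x=22, y=35}

Derivation:
Apply events with t <= 26 (4 events):
  after event 1 (t=5: SET y = -5): {y=-5}
  after event 2 (t=7: SET x = -5): {x=-5, y=-5}
  after event 3 (t=11: SET x = 22): {x=22, y=-5}
  after event 4 (t=19: SET y = 35): {x=22, y=35}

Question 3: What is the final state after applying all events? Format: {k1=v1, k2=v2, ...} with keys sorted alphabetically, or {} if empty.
Answer: {x=22, y=37, z=1}

Derivation:
  after event 1 (t=5: SET y = -5): {y=-5}
  after event 2 (t=7: SET x = -5): {x=-5, y=-5}
  after event 3 (t=11: SET x = 22): {x=22, y=-5}
  after event 4 (t=19: SET y = 35): {x=22, y=35}
  after event 5 (t=29: DEC z by 8): {x=22, y=35, z=-8}
  after event 6 (t=35: INC z by 9): {x=22, y=35, z=1}
  after event 7 (t=38: INC y by 2): {x=22, y=37, z=1}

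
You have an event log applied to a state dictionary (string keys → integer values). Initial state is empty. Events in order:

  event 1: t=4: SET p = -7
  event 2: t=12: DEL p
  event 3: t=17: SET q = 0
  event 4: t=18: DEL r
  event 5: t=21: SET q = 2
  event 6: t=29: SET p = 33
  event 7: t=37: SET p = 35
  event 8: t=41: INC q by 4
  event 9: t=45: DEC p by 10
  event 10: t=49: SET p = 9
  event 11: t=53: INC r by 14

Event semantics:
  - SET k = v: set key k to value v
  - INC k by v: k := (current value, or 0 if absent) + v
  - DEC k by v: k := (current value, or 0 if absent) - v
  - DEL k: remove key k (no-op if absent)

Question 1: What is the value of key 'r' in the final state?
Track key 'r' through all 11 events:
  event 1 (t=4: SET p = -7): r unchanged
  event 2 (t=12: DEL p): r unchanged
  event 3 (t=17: SET q = 0): r unchanged
  event 4 (t=18: DEL r): r (absent) -> (absent)
  event 5 (t=21: SET q = 2): r unchanged
  event 6 (t=29: SET p = 33): r unchanged
  event 7 (t=37: SET p = 35): r unchanged
  event 8 (t=41: INC q by 4): r unchanged
  event 9 (t=45: DEC p by 10): r unchanged
  event 10 (t=49: SET p = 9): r unchanged
  event 11 (t=53: INC r by 14): r (absent) -> 14
Final: r = 14

Answer: 14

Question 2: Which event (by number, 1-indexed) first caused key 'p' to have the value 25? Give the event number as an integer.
Answer: 9

Derivation:
Looking for first event where p becomes 25:
  event 1: p = -7
  event 2: p = (absent)
  event 6: p = 33
  event 7: p = 35
  event 8: p = 35
  event 9: p 35 -> 25  <-- first match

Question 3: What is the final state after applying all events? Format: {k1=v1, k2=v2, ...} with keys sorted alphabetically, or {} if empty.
Answer: {p=9, q=6, r=14}

Derivation:
  after event 1 (t=4: SET p = -7): {p=-7}
  after event 2 (t=12: DEL p): {}
  after event 3 (t=17: SET q = 0): {q=0}
  after event 4 (t=18: DEL r): {q=0}
  after event 5 (t=21: SET q = 2): {q=2}
  after event 6 (t=29: SET p = 33): {p=33, q=2}
  after event 7 (t=37: SET p = 35): {p=35, q=2}
  after event 8 (t=41: INC q by 4): {p=35, q=6}
  after event 9 (t=45: DEC p by 10): {p=25, q=6}
  after event 10 (t=49: SET p = 9): {p=9, q=6}
  after event 11 (t=53: INC r by 14): {p=9, q=6, r=14}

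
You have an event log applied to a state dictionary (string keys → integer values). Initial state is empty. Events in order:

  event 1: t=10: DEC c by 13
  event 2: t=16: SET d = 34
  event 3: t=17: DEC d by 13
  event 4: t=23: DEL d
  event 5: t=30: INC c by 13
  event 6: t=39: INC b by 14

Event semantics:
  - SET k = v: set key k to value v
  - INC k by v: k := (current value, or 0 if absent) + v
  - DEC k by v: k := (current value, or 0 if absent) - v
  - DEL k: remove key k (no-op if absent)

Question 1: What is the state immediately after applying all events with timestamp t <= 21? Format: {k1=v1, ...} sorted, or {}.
Apply events with t <= 21 (3 events):
  after event 1 (t=10: DEC c by 13): {c=-13}
  after event 2 (t=16: SET d = 34): {c=-13, d=34}
  after event 3 (t=17: DEC d by 13): {c=-13, d=21}

Answer: {c=-13, d=21}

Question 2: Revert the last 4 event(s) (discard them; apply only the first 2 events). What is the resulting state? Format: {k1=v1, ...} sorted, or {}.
Answer: {c=-13, d=34}

Derivation:
Keep first 2 events (discard last 4):
  after event 1 (t=10: DEC c by 13): {c=-13}
  after event 2 (t=16: SET d = 34): {c=-13, d=34}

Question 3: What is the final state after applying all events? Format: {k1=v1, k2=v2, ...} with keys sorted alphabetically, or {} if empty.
  after event 1 (t=10: DEC c by 13): {c=-13}
  after event 2 (t=16: SET d = 34): {c=-13, d=34}
  after event 3 (t=17: DEC d by 13): {c=-13, d=21}
  after event 4 (t=23: DEL d): {c=-13}
  after event 5 (t=30: INC c by 13): {c=0}
  after event 6 (t=39: INC b by 14): {b=14, c=0}

Answer: {b=14, c=0}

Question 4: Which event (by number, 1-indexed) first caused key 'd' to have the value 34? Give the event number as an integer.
Looking for first event where d becomes 34:
  event 2: d (absent) -> 34  <-- first match

Answer: 2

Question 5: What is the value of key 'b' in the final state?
Answer: 14

Derivation:
Track key 'b' through all 6 events:
  event 1 (t=10: DEC c by 13): b unchanged
  event 2 (t=16: SET d = 34): b unchanged
  event 3 (t=17: DEC d by 13): b unchanged
  event 4 (t=23: DEL d): b unchanged
  event 5 (t=30: INC c by 13): b unchanged
  event 6 (t=39: INC b by 14): b (absent) -> 14
Final: b = 14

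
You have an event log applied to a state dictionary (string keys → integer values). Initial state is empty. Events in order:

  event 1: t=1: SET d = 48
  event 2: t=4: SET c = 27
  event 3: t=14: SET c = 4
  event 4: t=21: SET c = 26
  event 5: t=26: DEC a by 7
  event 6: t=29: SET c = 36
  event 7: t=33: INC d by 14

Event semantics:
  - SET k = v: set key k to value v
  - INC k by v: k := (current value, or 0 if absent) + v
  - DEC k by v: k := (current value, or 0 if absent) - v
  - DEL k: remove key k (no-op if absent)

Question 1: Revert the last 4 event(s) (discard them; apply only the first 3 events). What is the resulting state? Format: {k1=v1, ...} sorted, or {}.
Keep first 3 events (discard last 4):
  after event 1 (t=1: SET d = 48): {d=48}
  after event 2 (t=4: SET c = 27): {c=27, d=48}
  after event 3 (t=14: SET c = 4): {c=4, d=48}

Answer: {c=4, d=48}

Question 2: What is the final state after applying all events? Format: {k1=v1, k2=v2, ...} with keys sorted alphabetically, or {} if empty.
Answer: {a=-7, c=36, d=62}

Derivation:
  after event 1 (t=1: SET d = 48): {d=48}
  after event 2 (t=4: SET c = 27): {c=27, d=48}
  after event 3 (t=14: SET c = 4): {c=4, d=48}
  after event 4 (t=21: SET c = 26): {c=26, d=48}
  after event 5 (t=26: DEC a by 7): {a=-7, c=26, d=48}
  after event 6 (t=29: SET c = 36): {a=-7, c=36, d=48}
  after event 7 (t=33: INC d by 14): {a=-7, c=36, d=62}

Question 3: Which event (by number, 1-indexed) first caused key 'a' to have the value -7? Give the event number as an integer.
Answer: 5

Derivation:
Looking for first event where a becomes -7:
  event 5: a (absent) -> -7  <-- first match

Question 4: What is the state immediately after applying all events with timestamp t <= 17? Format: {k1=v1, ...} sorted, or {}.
Apply events with t <= 17 (3 events):
  after event 1 (t=1: SET d = 48): {d=48}
  after event 2 (t=4: SET c = 27): {c=27, d=48}
  after event 3 (t=14: SET c = 4): {c=4, d=48}

Answer: {c=4, d=48}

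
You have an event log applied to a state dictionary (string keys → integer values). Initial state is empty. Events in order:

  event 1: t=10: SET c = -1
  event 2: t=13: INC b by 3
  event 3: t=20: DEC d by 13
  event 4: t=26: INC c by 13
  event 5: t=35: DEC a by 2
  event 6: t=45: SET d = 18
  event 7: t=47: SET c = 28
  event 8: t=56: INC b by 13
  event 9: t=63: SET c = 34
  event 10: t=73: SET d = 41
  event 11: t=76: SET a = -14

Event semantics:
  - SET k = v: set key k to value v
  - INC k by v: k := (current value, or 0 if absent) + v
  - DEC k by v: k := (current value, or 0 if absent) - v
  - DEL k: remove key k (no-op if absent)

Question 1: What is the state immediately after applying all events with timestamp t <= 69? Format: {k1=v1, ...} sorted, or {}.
Answer: {a=-2, b=16, c=34, d=18}

Derivation:
Apply events with t <= 69 (9 events):
  after event 1 (t=10: SET c = -1): {c=-1}
  after event 2 (t=13: INC b by 3): {b=3, c=-1}
  after event 3 (t=20: DEC d by 13): {b=3, c=-1, d=-13}
  after event 4 (t=26: INC c by 13): {b=3, c=12, d=-13}
  after event 5 (t=35: DEC a by 2): {a=-2, b=3, c=12, d=-13}
  after event 6 (t=45: SET d = 18): {a=-2, b=3, c=12, d=18}
  after event 7 (t=47: SET c = 28): {a=-2, b=3, c=28, d=18}
  after event 8 (t=56: INC b by 13): {a=-2, b=16, c=28, d=18}
  after event 9 (t=63: SET c = 34): {a=-2, b=16, c=34, d=18}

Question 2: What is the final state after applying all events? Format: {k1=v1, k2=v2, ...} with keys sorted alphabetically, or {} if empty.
Answer: {a=-14, b=16, c=34, d=41}

Derivation:
  after event 1 (t=10: SET c = -1): {c=-1}
  after event 2 (t=13: INC b by 3): {b=3, c=-1}
  after event 3 (t=20: DEC d by 13): {b=3, c=-1, d=-13}
  after event 4 (t=26: INC c by 13): {b=3, c=12, d=-13}
  after event 5 (t=35: DEC a by 2): {a=-2, b=3, c=12, d=-13}
  after event 6 (t=45: SET d = 18): {a=-2, b=3, c=12, d=18}
  after event 7 (t=47: SET c = 28): {a=-2, b=3, c=28, d=18}
  after event 8 (t=56: INC b by 13): {a=-2, b=16, c=28, d=18}
  after event 9 (t=63: SET c = 34): {a=-2, b=16, c=34, d=18}
  after event 10 (t=73: SET d = 41): {a=-2, b=16, c=34, d=41}
  after event 11 (t=76: SET a = -14): {a=-14, b=16, c=34, d=41}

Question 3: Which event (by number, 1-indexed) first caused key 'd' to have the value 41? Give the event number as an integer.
Answer: 10

Derivation:
Looking for first event where d becomes 41:
  event 3: d = -13
  event 4: d = -13
  event 5: d = -13
  event 6: d = 18
  event 7: d = 18
  event 8: d = 18
  event 9: d = 18
  event 10: d 18 -> 41  <-- first match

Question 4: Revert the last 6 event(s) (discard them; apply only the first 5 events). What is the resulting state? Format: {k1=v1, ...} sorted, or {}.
Answer: {a=-2, b=3, c=12, d=-13}

Derivation:
Keep first 5 events (discard last 6):
  after event 1 (t=10: SET c = -1): {c=-1}
  after event 2 (t=13: INC b by 3): {b=3, c=-1}
  after event 3 (t=20: DEC d by 13): {b=3, c=-1, d=-13}
  after event 4 (t=26: INC c by 13): {b=3, c=12, d=-13}
  after event 5 (t=35: DEC a by 2): {a=-2, b=3, c=12, d=-13}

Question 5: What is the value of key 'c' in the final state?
Answer: 34

Derivation:
Track key 'c' through all 11 events:
  event 1 (t=10: SET c = -1): c (absent) -> -1
  event 2 (t=13: INC b by 3): c unchanged
  event 3 (t=20: DEC d by 13): c unchanged
  event 4 (t=26: INC c by 13): c -1 -> 12
  event 5 (t=35: DEC a by 2): c unchanged
  event 6 (t=45: SET d = 18): c unchanged
  event 7 (t=47: SET c = 28): c 12 -> 28
  event 8 (t=56: INC b by 13): c unchanged
  event 9 (t=63: SET c = 34): c 28 -> 34
  event 10 (t=73: SET d = 41): c unchanged
  event 11 (t=76: SET a = -14): c unchanged
Final: c = 34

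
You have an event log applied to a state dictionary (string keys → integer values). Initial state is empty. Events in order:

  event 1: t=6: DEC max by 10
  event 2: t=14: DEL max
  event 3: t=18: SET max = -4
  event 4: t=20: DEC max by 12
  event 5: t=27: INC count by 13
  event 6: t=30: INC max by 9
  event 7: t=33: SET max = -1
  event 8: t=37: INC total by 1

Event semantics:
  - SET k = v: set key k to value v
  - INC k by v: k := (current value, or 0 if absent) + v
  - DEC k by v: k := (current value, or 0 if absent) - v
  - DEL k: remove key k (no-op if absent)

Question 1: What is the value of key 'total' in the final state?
Answer: 1

Derivation:
Track key 'total' through all 8 events:
  event 1 (t=6: DEC max by 10): total unchanged
  event 2 (t=14: DEL max): total unchanged
  event 3 (t=18: SET max = -4): total unchanged
  event 4 (t=20: DEC max by 12): total unchanged
  event 5 (t=27: INC count by 13): total unchanged
  event 6 (t=30: INC max by 9): total unchanged
  event 7 (t=33: SET max = -1): total unchanged
  event 8 (t=37: INC total by 1): total (absent) -> 1
Final: total = 1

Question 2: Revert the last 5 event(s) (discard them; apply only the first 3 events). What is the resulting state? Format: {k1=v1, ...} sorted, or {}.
Keep first 3 events (discard last 5):
  after event 1 (t=6: DEC max by 10): {max=-10}
  after event 2 (t=14: DEL max): {}
  after event 3 (t=18: SET max = -4): {max=-4}

Answer: {max=-4}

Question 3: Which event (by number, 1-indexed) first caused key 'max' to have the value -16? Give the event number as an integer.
Looking for first event where max becomes -16:
  event 1: max = -10
  event 2: max = (absent)
  event 3: max = -4
  event 4: max -4 -> -16  <-- first match

Answer: 4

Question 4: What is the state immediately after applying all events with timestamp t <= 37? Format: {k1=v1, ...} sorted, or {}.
Answer: {count=13, max=-1, total=1}

Derivation:
Apply events with t <= 37 (8 events):
  after event 1 (t=6: DEC max by 10): {max=-10}
  after event 2 (t=14: DEL max): {}
  after event 3 (t=18: SET max = -4): {max=-4}
  after event 4 (t=20: DEC max by 12): {max=-16}
  after event 5 (t=27: INC count by 13): {count=13, max=-16}
  after event 6 (t=30: INC max by 9): {count=13, max=-7}
  after event 7 (t=33: SET max = -1): {count=13, max=-1}
  after event 8 (t=37: INC total by 1): {count=13, max=-1, total=1}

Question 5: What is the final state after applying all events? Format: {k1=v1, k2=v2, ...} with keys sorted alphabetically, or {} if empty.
  after event 1 (t=6: DEC max by 10): {max=-10}
  after event 2 (t=14: DEL max): {}
  after event 3 (t=18: SET max = -4): {max=-4}
  after event 4 (t=20: DEC max by 12): {max=-16}
  after event 5 (t=27: INC count by 13): {count=13, max=-16}
  after event 6 (t=30: INC max by 9): {count=13, max=-7}
  after event 7 (t=33: SET max = -1): {count=13, max=-1}
  after event 8 (t=37: INC total by 1): {count=13, max=-1, total=1}

Answer: {count=13, max=-1, total=1}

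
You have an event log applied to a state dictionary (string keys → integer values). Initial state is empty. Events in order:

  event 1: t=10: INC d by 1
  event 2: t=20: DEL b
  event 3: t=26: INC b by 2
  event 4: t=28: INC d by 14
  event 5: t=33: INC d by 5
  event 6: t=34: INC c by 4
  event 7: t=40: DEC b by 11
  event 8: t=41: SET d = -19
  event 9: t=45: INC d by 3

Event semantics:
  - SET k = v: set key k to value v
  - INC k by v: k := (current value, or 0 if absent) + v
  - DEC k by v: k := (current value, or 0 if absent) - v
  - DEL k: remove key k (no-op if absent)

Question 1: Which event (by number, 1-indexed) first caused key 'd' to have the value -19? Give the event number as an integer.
Answer: 8

Derivation:
Looking for first event where d becomes -19:
  event 1: d = 1
  event 2: d = 1
  event 3: d = 1
  event 4: d = 15
  event 5: d = 20
  event 6: d = 20
  event 7: d = 20
  event 8: d 20 -> -19  <-- first match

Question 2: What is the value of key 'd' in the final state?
Track key 'd' through all 9 events:
  event 1 (t=10: INC d by 1): d (absent) -> 1
  event 2 (t=20: DEL b): d unchanged
  event 3 (t=26: INC b by 2): d unchanged
  event 4 (t=28: INC d by 14): d 1 -> 15
  event 5 (t=33: INC d by 5): d 15 -> 20
  event 6 (t=34: INC c by 4): d unchanged
  event 7 (t=40: DEC b by 11): d unchanged
  event 8 (t=41: SET d = -19): d 20 -> -19
  event 9 (t=45: INC d by 3): d -19 -> -16
Final: d = -16

Answer: -16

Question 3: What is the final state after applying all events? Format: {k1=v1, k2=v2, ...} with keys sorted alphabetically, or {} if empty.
Answer: {b=-9, c=4, d=-16}

Derivation:
  after event 1 (t=10: INC d by 1): {d=1}
  after event 2 (t=20: DEL b): {d=1}
  after event 3 (t=26: INC b by 2): {b=2, d=1}
  after event 4 (t=28: INC d by 14): {b=2, d=15}
  after event 5 (t=33: INC d by 5): {b=2, d=20}
  after event 6 (t=34: INC c by 4): {b=2, c=4, d=20}
  after event 7 (t=40: DEC b by 11): {b=-9, c=4, d=20}
  after event 8 (t=41: SET d = -19): {b=-9, c=4, d=-19}
  after event 9 (t=45: INC d by 3): {b=-9, c=4, d=-16}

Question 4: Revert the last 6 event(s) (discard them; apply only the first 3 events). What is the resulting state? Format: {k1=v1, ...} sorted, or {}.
Answer: {b=2, d=1}

Derivation:
Keep first 3 events (discard last 6):
  after event 1 (t=10: INC d by 1): {d=1}
  after event 2 (t=20: DEL b): {d=1}
  after event 3 (t=26: INC b by 2): {b=2, d=1}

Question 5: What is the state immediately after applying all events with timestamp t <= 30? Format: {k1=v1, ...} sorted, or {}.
Answer: {b=2, d=15}

Derivation:
Apply events with t <= 30 (4 events):
  after event 1 (t=10: INC d by 1): {d=1}
  after event 2 (t=20: DEL b): {d=1}
  after event 3 (t=26: INC b by 2): {b=2, d=1}
  after event 4 (t=28: INC d by 14): {b=2, d=15}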